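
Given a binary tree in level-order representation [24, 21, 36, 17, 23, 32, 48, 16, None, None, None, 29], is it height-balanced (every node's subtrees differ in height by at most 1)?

Tree (level-order array): [24, 21, 36, 17, 23, 32, 48, 16, None, None, None, 29]
Definition: a tree is height-balanced if, at every node, |h(left) - h(right)| <= 1 (empty subtree has height -1).
Bottom-up per-node check:
  node 16: h_left=-1, h_right=-1, diff=0 [OK], height=0
  node 17: h_left=0, h_right=-1, diff=1 [OK], height=1
  node 23: h_left=-1, h_right=-1, diff=0 [OK], height=0
  node 21: h_left=1, h_right=0, diff=1 [OK], height=2
  node 29: h_left=-1, h_right=-1, diff=0 [OK], height=0
  node 32: h_left=0, h_right=-1, diff=1 [OK], height=1
  node 48: h_left=-1, h_right=-1, diff=0 [OK], height=0
  node 36: h_left=1, h_right=0, diff=1 [OK], height=2
  node 24: h_left=2, h_right=2, diff=0 [OK], height=3
All nodes satisfy the balance condition.
Result: Balanced


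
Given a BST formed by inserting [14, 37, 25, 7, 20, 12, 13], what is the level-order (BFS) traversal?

Tree insertion order: [14, 37, 25, 7, 20, 12, 13]
Tree (level-order array): [14, 7, 37, None, 12, 25, None, None, 13, 20]
BFS from the root, enqueuing left then right child of each popped node:
  queue [14] -> pop 14, enqueue [7, 37], visited so far: [14]
  queue [7, 37] -> pop 7, enqueue [12], visited so far: [14, 7]
  queue [37, 12] -> pop 37, enqueue [25], visited so far: [14, 7, 37]
  queue [12, 25] -> pop 12, enqueue [13], visited so far: [14, 7, 37, 12]
  queue [25, 13] -> pop 25, enqueue [20], visited so far: [14, 7, 37, 12, 25]
  queue [13, 20] -> pop 13, enqueue [none], visited so far: [14, 7, 37, 12, 25, 13]
  queue [20] -> pop 20, enqueue [none], visited so far: [14, 7, 37, 12, 25, 13, 20]
Result: [14, 7, 37, 12, 25, 13, 20]


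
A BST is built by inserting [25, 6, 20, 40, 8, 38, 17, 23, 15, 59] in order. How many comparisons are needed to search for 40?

Search path for 40: 25 -> 40
Found: True
Comparisons: 2


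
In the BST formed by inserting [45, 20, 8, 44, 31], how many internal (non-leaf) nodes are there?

Tree built from: [45, 20, 8, 44, 31]
Tree (level-order array): [45, 20, None, 8, 44, None, None, 31]
Rule: An internal node has at least one child.
Per-node child counts:
  node 45: 1 child(ren)
  node 20: 2 child(ren)
  node 8: 0 child(ren)
  node 44: 1 child(ren)
  node 31: 0 child(ren)
Matching nodes: [45, 20, 44]
Count of internal (non-leaf) nodes: 3


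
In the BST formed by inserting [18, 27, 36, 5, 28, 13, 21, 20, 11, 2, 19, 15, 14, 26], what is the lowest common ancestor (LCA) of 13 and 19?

Tree insertion order: [18, 27, 36, 5, 28, 13, 21, 20, 11, 2, 19, 15, 14, 26]
Tree (level-order array): [18, 5, 27, 2, 13, 21, 36, None, None, 11, 15, 20, 26, 28, None, None, None, 14, None, 19]
In a BST, the LCA of p=13, q=19 is the first node v on the
root-to-leaf path with p <= v <= q (go left if both < v, right if both > v).
Walk from root:
  at 18: 13 <= 18 <= 19, this is the LCA
LCA = 18


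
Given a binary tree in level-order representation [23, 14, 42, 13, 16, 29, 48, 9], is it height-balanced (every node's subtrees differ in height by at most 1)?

Tree (level-order array): [23, 14, 42, 13, 16, 29, 48, 9]
Definition: a tree is height-balanced if, at every node, |h(left) - h(right)| <= 1 (empty subtree has height -1).
Bottom-up per-node check:
  node 9: h_left=-1, h_right=-1, diff=0 [OK], height=0
  node 13: h_left=0, h_right=-1, diff=1 [OK], height=1
  node 16: h_left=-1, h_right=-1, diff=0 [OK], height=0
  node 14: h_left=1, h_right=0, diff=1 [OK], height=2
  node 29: h_left=-1, h_right=-1, diff=0 [OK], height=0
  node 48: h_left=-1, h_right=-1, diff=0 [OK], height=0
  node 42: h_left=0, h_right=0, diff=0 [OK], height=1
  node 23: h_left=2, h_right=1, diff=1 [OK], height=3
All nodes satisfy the balance condition.
Result: Balanced


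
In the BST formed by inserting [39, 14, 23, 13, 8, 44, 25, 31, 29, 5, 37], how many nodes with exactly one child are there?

Tree built from: [39, 14, 23, 13, 8, 44, 25, 31, 29, 5, 37]
Tree (level-order array): [39, 14, 44, 13, 23, None, None, 8, None, None, 25, 5, None, None, 31, None, None, 29, 37]
Rule: These are nodes with exactly 1 non-null child.
Per-node child counts:
  node 39: 2 child(ren)
  node 14: 2 child(ren)
  node 13: 1 child(ren)
  node 8: 1 child(ren)
  node 5: 0 child(ren)
  node 23: 1 child(ren)
  node 25: 1 child(ren)
  node 31: 2 child(ren)
  node 29: 0 child(ren)
  node 37: 0 child(ren)
  node 44: 0 child(ren)
Matching nodes: [13, 8, 23, 25]
Count of nodes with exactly one child: 4


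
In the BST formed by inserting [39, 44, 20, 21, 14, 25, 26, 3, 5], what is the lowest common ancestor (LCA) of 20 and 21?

Tree insertion order: [39, 44, 20, 21, 14, 25, 26, 3, 5]
Tree (level-order array): [39, 20, 44, 14, 21, None, None, 3, None, None, 25, None, 5, None, 26]
In a BST, the LCA of p=20, q=21 is the first node v on the
root-to-leaf path with p <= v <= q (go left if both < v, right if both > v).
Walk from root:
  at 39: both 20 and 21 < 39, go left
  at 20: 20 <= 20 <= 21, this is the LCA
LCA = 20


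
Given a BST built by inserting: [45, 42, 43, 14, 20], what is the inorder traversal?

Tree insertion order: [45, 42, 43, 14, 20]
Tree (level-order array): [45, 42, None, 14, 43, None, 20]
Inorder traversal: [14, 20, 42, 43, 45]


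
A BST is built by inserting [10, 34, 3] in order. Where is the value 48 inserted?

Starting tree (level order): [10, 3, 34]
Insertion path: 10 -> 34
Result: insert 48 as right child of 34
Final tree (level order): [10, 3, 34, None, None, None, 48]


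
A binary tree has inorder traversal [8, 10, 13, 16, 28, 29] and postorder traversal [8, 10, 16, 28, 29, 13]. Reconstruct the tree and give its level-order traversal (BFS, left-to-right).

Inorder:   [8, 10, 13, 16, 28, 29]
Postorder: [8, 10, 16, 28, 29, 13]
Algorithm: postorder visits root last, so walk postorder right-to-left;
each value is the root of the current inorder slice — split it at that
value, recurse on the right subtree first, then the left.
Recursive splits:
  root=13; inorder splits into left=[8, 10], right=[16, 28, 29]
  root=29; inorder splits into left=[16, 28], right=[]
  root=28; inorder splits into left=[16], right=[]
  root=16; inorder splits into left=[], right=[]
  root=10; inorder splits into left=[8], right=[]
  root=8; inorder splits into left=[], right=[]
Reconstructed level-order: [13, 10, 29, 8, 28, 16]


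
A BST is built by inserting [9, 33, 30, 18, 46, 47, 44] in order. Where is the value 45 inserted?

Starting tree (level order): [9, None, 33, 30, 46, 18, None, 44, 47]
Insertion path: 9 -> 33 -> 46 -> 44
Result: insert 45 as right child of 44
Final tree (level order): [9, None, 33, 30, 46, 18, None, 44, 47, None, None, None, 45]


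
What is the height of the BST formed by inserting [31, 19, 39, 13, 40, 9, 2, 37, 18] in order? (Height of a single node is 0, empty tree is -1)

Insertion order: [31, 19, 39, 13, 40, 9, 2, 37, 18]
Tree (level-order array): [31, 19, 39, 13, None, 37, 40, 9, 18, None, None, None, None, 2]
Compute height bottom-up (empty subtree = -1):
  height(2) = 1 + max(-1, -1) = 0
  height(9) = 1 + max(0, -1) = 1
  height(18) = 1 + max(-1, -1) = 0
  height(13) = 1 + max(1, 0) = 2
  height(19) = 1 + max(2, -1) = 3
  height(37) = 1 + max(-1, -1) = 0
  height(40) = 1 + max(-1, -1) = 0
  height(39) = 1 + max(0, 0) = 1
  height(31) = 1 + max(3, 1) = 4
Height = 4


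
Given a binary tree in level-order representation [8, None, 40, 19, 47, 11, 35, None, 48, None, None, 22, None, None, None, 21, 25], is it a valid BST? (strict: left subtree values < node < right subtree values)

Level-order array: [8, None, 40, 19, 47, 11, 35, None, 48, None, None, 22, None, None, None, 21, 25]
Validate using subtree bounds (lo, hi): at each node, require lo < value < hi,
then recurse left with hi=value and right with lo=value.
Preorder trace (stopping at first violation):
  at node 8 with bounds (-inf, +inf): OK
  at node 40 with bounds (8, +inf): OK
  at node 19 with bounds (8, 40): OK
  at node 11 with bounds (8, 19): OK
  at node 35 with bounds (19, 40): OK
  at node 22 with bounds (19, 35): OK
  at node 21 with bounds (19, 22): OK
  at node 25 with bounds (22, 35): OK
  at node 47 with bounds (40, +inf): OK
  at node 48 with bounds (47, +inf): OK
No violation found at any node.
Result: Valid BST


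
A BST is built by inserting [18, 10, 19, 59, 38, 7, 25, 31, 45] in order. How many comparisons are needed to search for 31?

Search path for 31: 18 -> 19 -> 59 -> 38 -> 25 -> 31
Found: True
Comparisons: 6


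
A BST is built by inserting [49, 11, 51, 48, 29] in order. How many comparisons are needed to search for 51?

Search path for 51: 49 -> 51
Found: True
Comparisons: 2


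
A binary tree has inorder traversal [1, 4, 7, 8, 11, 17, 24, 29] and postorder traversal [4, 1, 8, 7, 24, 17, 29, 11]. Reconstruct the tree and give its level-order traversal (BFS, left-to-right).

Inorder:   [1, 4, 7, 8, 11, 17, 24, 29]
Postorder: [4, 1, 8, 7, 24, 17, 29, 11]
Algorithm: postorder visits root last, so walk postorder right-to-left;
each value is the root of the current inorder slice — split it at that
value, recurse on the right subtree first, then the left.
Recursive splits:
  root=11; inorder splits into left=[1, 4, 7, 8], right=[17, 24, 29]
  root=29; inorder splits into left=[17, 24], right=[]
  root=17; inorder splits into left=[], right=[24]
  root=24; inorder splits into left=[], right=[]
  root=7; inorder splits into left=[1, 4], right=[8]
  root=8; inorder splits into left=[], right=[]
  root=1; inorder splits into left=[], right=[4]
  root=4; inorder splits into left=[], right=[]
Reconstructed level-order: [11, 7, 29, 1, 8, 17, 4, 24]


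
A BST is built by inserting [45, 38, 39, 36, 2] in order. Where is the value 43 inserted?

Starting tree (level order): [45, 38, None, 36, 39, 2]
Insertion path: 45 -> 38 -> 39
Result: insert 43 as right child of 39
Final tree (level order): [45, 38, None, 36, 39, 2, None, None, 43]


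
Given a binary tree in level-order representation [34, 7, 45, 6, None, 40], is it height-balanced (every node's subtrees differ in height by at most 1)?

Tree (level-order array): [34, 7, 45, 6, None, 40]
Definition: a tree is height-balanced if, at every node, |h(left) - h(right)| <= 1 (empty subtree has height -1).
Bottom-up per-node check:
  node 6: h_left=-1, h_right=-1, diff=0 [OK], height=0
  node 7: h_left=0, h_right=-1, diff=1 [OK], height=1
  node 40: h_left=-1, h_right=-1, diff=0 [OK], height=0
  node 45: h_left=0, h_right=-1, diff=1 [OK], height=1
  node 34: h_left=1, h_right=1, diff=0 [OK], height=2
All nodes satisfy the balance condition.
Result: Balanced


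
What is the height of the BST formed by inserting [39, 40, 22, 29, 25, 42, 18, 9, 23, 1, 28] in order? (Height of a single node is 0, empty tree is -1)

Insertion order: [39, 40, 22, 29, 25, 42, 18, 9, 23, 1, 28]
Tree (level-order array): [39, 22, 40, 18, 29, None, 42, 9, None, 25, None, None, None, 1, None, 23, 28]
Compute height bottom-up (empty subtree = -1):
  height(1) = 1 + max(-1, -1) = 0
  height(9) = 1 + max(0, -1) = 1
  height(18) = 1 + max(1, -1) = 2
  height(23) = 1 + max(-1, -1) = 0
  height(28) = 1 + max(-1, -1) = 0
  height(25) = 1 + max(0, 0) = 1
  height(29) = 1 + max(1, -1) = 2
  height(22) = 1 + max(2, 2) = 3
  height(42) = 1 + max(-1, -1) = 0
  height(40) = 1 + max(-1, 0) = 1
  height(39) = 1 + max(3, 1) = 4
Height = 4


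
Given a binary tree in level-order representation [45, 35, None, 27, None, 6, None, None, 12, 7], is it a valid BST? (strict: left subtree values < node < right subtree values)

Level-order array: [45, 35, None, 27, None, 6, None, None, 12, 7]
Validate using subtree bounds (lo, hi): at each node, require lo < value < hi,
then recurse left with hi=value and right with lo=value.
Preorder trace (stopping at first violation):
  at node 45 with bounds (-inf, +inf): OK
  at node 35 with bounds (-inf, 45): OK
  at node 27 with bounds (-inf, 35): OK
  at node 6 with bounds (-inf, 27): OK
  at node 12 with bounds (6, 27): OK
  at node 7 with bounds (6, 12): OK
No violation found at any node.
Result: Valid BST


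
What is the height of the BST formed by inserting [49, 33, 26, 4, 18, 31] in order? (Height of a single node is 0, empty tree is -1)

Insertion order: [49, 33, 26, 4, 18, 31]
Tree (level-order array): [49, 33, None, 26, None, 4, 31, None, 18]
Compute height bottom-up (empty subtree = -1):
  height(18) = 1 + max(-1, -1) = 0
  height(4) = 1 + max(-1, 0) = 1
  height(31) = 1 + max(-1, -1) = 0
  height(26) = 1 + max(1, 0) = 2
  height(33) = 1 + max(2, -1) = 3
  height(49) = 1 + max(3, -1) = 4
Height = 4


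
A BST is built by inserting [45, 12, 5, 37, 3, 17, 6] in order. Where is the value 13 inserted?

Starting tree (level order): [45, 12, None, 5, 37, 3, 6, 17]
Insertion path: 45 -> 12 -> 37 -> 17
Result: insert 13 as left child of 17
Final tree (level order): [45, 12, None, 5, 37, 3, 6, 17, None, None, None, None, None, 13]


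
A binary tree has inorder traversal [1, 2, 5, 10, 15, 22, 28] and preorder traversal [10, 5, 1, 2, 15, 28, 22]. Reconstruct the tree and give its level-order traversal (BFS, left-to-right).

Inorder:  [1, 2, 5, 10, 15, 22, 28]
Preorder: [10, 5, 1, 2, 15, 28, 22]
Algorithm: preorder visits root first, so consume preorder in order;
for each root, split the current inorder slice at that value into
left-subtree inorder and right-subtree inorder, then recurse.
Recursive splits:
  root=10; inorder splits into left=[1, 2, 5], right=[15, 22, 28]
  root=5; inorder splits into left=[1, 2], right=[]
  root=1; inorder splits into left=[], right=[2]
  root=2; inorder splits into left=[], right=[]
  root=15; inorder splits into left=[], right=[22, 28]
  root=28; inorder splits into left=[22], right=[]
  root=22; inorder splits into left=[], right=[]
Reconstructed level-order: [10, 5, 15, 1, 28, 2, 22]


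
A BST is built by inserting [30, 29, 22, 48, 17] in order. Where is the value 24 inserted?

Starting tree (level order): [30, 29, 48, 22, None, None, None, 17]
Insertion path: 30 -> 29 -> 22
Result: insert 24 as right child of 22
Final tree (level order): [30, 29, 48, 22, None, None, None, 17, 24]


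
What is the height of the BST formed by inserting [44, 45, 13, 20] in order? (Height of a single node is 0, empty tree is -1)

Insertion order: [44, 45, 13, 20]
Tree (level-order array): [44, 13, 45, None, 20]
Compute height bottom-up (empty subtree = -1):
  height(20) = 1 + max(-1, -1) = 0
  height(13) = 1 + max(-1, 0) = 1
  height(45) = 1 + max(-1, -1) = 0
  height(44) = 1 + max(1, 0) = 2
Height = 2


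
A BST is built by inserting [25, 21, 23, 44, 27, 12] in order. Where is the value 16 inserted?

Starting tree (level order): [25, 21, 44, 12, 23, 27]
Insertion path: 25 -> 21 -> 12
Result: insert 16 as right child of 12
Final tree (level order): [25, 21, 44, 12, 23, 27, None, None, 16]


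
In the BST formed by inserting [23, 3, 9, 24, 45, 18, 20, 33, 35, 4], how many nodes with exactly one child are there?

Tree built from: [23, 3, 9, 24, 45, 18, 20, 33, 35, 4]
Tree (level-order array): [23, 3, 24, None, 9, None, 45, 4, 18, 33, None, None, None, None, 20, None, 35]
Rule: These are nodes with exactly 1 non-null child.
Per-node child counts:
  node 23: 2 child(ren)
  node 3: 1 child(ren)
  node 9: 2 child(ren)
  node 4: 0 child(ren)
  node 18: 1 child(ren)
  node 20: 0 child(ren)
  node 24: 1 child(ren)
  node 45: 1 child(ren)
  node 33: 1 child(ren)
  node 35: 0 child(ren)
Matching nodes: [3, 18, 24, 45, 33]
Count of nodes with exactly one child: 5


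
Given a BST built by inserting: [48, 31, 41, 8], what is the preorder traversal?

Tree insertion order: [48, 31, 41, 8]
Tree (level-order array): [48, 31, None, 8, 41]
Preorder traversal: [48, 31, 8, 41]


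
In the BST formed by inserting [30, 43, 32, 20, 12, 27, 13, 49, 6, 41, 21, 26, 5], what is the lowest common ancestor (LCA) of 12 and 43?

Tree insertion order: [30, 43, 32, 20, 12, 27, 13, 49, 6, 41, 21, 26, 5]
Tree (level-order array): [30, 20, 43, 12, 27, 32, 49, 6, 13, 21, None, None, 41, None, None, 5, None, None, None, None, 26]
In a BST, the LCA of p=12, q=43 is the first node v on the
root-to-leaf path with p <= v <= q (go left if both < v, right if both > v).
Walk from root:
  at 30: 12 <= 30 <= 43, this is the LCA
LCA = 30


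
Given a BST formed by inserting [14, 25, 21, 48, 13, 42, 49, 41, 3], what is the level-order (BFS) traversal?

Tree insertion order: [14, 25, 21, 48, 13, 42, 49, 41, 3]
Tree (level-order array): [14, 13, 25, 3, None, 21, 48, None, None, None, None, 42, 49, 41]
BFS from the root, enqueuing left then right child of each popped node:
  queue [14] -> pop 14, enqueue [13, 25], visited so far: [14]
  queue [13, 25] -> pop 13, enqueue [3], visited so far: [14, 13]
  queue [25, 3] -> pop 25, enqueue [21, 48], visited so far: [14, 13, 25]
  queue [3, 21, 48] -> pop 3, enqueue [none], visited so far: [14, 13, 25, 3]
  queue [21, 48] -> pop 21, enqueue [none], visited so far: [14, 13, 25, 3, 21]
  queue [48] -> pop 48, enqueue [42, 49], visited so far: [14, 13, 25, 3, 21, 48]
  queue [42, 49] -> pop 42, enqueue [41], visited so far: [14, 13, 25, 3, 21, 48, 42]
  queue [49, 41] -> pop 49, enqueue [none], visited so far: [14, 13, 25, 3, 21, 48, 42, 49]
  queue [41] -> pop 41, enqueue [none], visited so far: [14, 13, 25, 3, 21, 48, 42, 49, 41]
Result: [14, 13, 25, 3, 21, 48, 42, 49, 41]


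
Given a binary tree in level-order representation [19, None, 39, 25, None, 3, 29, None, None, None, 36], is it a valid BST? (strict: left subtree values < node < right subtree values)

Level-order array: [19, None, 39, 25, None, 3, 29, None, None, None, 36]
Validate using subtree bounds (lo, hi): at each node, require lo < value < hi,
then recurse left with hi=value and right with lo=value.
Preorder trace (stopping at first violation):
  at node 19 with bounds (-inf, +inf): OK
  at node 39 with bounds (19, +inf): OK
  at node 25 with bounds (19, 39): OK
  at node 3 with bounds (19, 25): VIOLATION
Node 3 violates its bound: not (19 < 3 < 25).
Result: Not a valid BST


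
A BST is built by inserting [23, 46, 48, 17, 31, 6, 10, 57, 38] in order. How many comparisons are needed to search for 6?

Search path for 6: 23 -> 17 -> 6
Found: True
Comparisons: 3


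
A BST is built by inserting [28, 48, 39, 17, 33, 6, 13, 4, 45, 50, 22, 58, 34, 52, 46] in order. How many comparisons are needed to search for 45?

Search path for 45: 28 -> 48 -> 39 -> 45
Found: True
Comparisons: 4


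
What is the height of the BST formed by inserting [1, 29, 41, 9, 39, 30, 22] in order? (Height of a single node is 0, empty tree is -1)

Insertion order: [1, 29, 41, 9, 39, 30, 22]
Tree (level-order array): [1, None, 29, 9, 41, None, 22, 39, None, None, None, 30]
Compute height bottom-up (empty subtree = -1):
  height(22) = 1 + max(-1, -1) = 0
  height(9) = 1 + max(-1, 0) = 1
  height(30) = 1 + max(-1, -1) = 0
  height(39) = 1 + max(0, -1) = 1
  height(41) = 1 + max(1, -1) = 2
  height(29) = 1 + max(1, 2) = 3
  height(1) = 1 + max(-1, 3) = 4
Height = 4


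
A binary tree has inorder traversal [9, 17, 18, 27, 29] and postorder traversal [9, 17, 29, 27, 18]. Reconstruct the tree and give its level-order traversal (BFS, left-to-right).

Inorder:   [9, 17, 18, 27, 29]
Postorder: [9, 17, 29, 27, 18]
Algorithm: postorder visits root last, so walk postorder right-to-left;
each value is the root of the current inorder slice — split it at that
value, recurse on the right subtree first, then the left.
Recursive splits:
  root=18; inorder splits into left=[9, 17], right=[27, 29]
  root=27; inorder splits into left=[], right=[29]
  root=29; inorder splits into left=[], right=[]
  root=17; inorder splits into left=[9], right=[]
  root=9; inorder splits into left=[], right=[]
Reconstructed level-order: [18, 17, 27, 9, 29]


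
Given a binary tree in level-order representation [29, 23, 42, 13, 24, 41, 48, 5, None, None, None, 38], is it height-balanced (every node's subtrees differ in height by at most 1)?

Tree (level-order array): [29, 23, 42, 13, 24, 41, 48, 5, None, None, None, 38]
Definition: a tree is height-balanced if, at every node, |h(left) - h(right)| <= 1 (empty subtree has height -1).
Bottom-up per-node check:
  node 5: h_left=-1, h_right=-1, diff=0 [OK], height=0
  node 13: h_left=0, h_right=-1, diff=1 [OK], height=1
  node 24: h_left=-1, h_right=-1, diff=0 [OK], height=0
  node 23: h_left=1, h_right=0, diff=1 [OK], height=2
  node 38: h_left=-1, h_right=-1, diff=0 [OK], height=0
  node 41: h_left=0, h_right=-1, diff=1 [OK], height=1
  node 48: h_left=-1, h_right=-1, diff=0 [OK], height=0
  node 42: h_left=1, h_right=0, diff=1 [OK], height=2
  node 29: h_left=2, h_right=2, diff=0 [OK], height=3
All nodes satisfy the balance condition.
Result: Balanced


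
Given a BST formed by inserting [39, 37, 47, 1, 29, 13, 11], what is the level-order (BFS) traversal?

Tree insertion order: [39, 37, 47, 1, 29, 13, 11]
Tree (level-order array): [39, 37, 47, 1, None, None, None, None, 29, 13, None, 11]
BFS from the root, enqueuing left then right child of each popped node:
  queue [39] -> pop 39, enqueue [37, 47], visited so far: [39]
  queue [37, 47] -> pop 37, enqueue [1], visited so far: [39, 37]
  queue [47, 1] -> pop 47, enqueue [none], visited so far: [39, 37, 47]
  queue [1] -> pop 1, enqueue [29], visited so far: [39, 37, 47, 1]
  queue [29] -> pop 29, enqueue [13], visited so far: [39, 37, 47, 1, 29]
  queue [13] -> pop 13, enqueue [11], visited so far: [39, 37, 47, 1, 29, 13]
  queue [11] -> pop 11, enqueue [none], visited so far: [39, 37, 47, 1, 29, 13, 11]
Result: [39, 37, 47, 1, 29, 13, 11]


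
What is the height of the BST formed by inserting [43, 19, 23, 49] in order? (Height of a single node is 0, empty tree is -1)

Insertion order: [43, 19, 23, 49]
Tree (level-order array): [43, 19, 49, None, 23]
Compute height bottom-up (empty subtree = -1):
  height(23) = 1 + max(-1, -1) = 0
  height(19) = 1 + max(-1, 0) = 1
  height(49) = 1 + max(-1, -1) = 0
  height(43) = 1 + max(1, 0) = 2
Height = 2


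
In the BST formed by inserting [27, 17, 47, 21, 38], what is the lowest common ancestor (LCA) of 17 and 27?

Tree insertion order: [27, 17, 47, 21, 38]
Tree (level-order array): [27, 17, 47, None, 21, 38]
In a BST, the LCA of p=17, q=27 is the first node v on the
root-to-leaf path with p <= v <= q (go left if both < v, right if both > v).
Walk from root:
  at 27: 17 <= 27 <= 27, this is the LCA
LCA = 27


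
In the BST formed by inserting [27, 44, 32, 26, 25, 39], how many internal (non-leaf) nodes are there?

Tree built from: [27, 44, 32, 26, 25, 39]
Tree (level-order array): [27, 26, 44, 25, None, 32, None, None, None, None, 39]
Rule: An internal node has at least one child.
Per-node child counts:
  node 27: 2 child(ren)
  node 26: 1 child(ren)
  node 25: 0 child(ren)
  node 44: 1 child(ren)
  node 32: 1 child(ren)
  node 39: 0 child(ren)
Matching nodes: [27, 26, 44, 32]
Count of internal (non-leaf) nodes: 4


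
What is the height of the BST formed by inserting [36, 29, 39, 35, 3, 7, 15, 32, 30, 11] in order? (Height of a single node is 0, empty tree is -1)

Insertion order: [36, 29, 39, 35, 3, 7, 15, 32, 30, 11]
Tree (level-order array): [36, 29, 39, 3, 35, None, None, None, 7, 32, None, None, 15, 30, None, 11]
Compute height bottom-up (empty subtree = -1):
  height(11) = 1 + max(-1, -1) = 0
  height(15) = 1 + max(0, -1) = 1
  height(7) = 1 + max(-1, 1) = 2
  height(3) = 1 + max(-1, 2) = 3
  height(30) = 1 + max(-1, -1) = 0
  height(32) = 1 + max(0, -1) = 1
  height(35) = 1 + max(1, -1) = 2
  height(29) = 1 + max(3, 2) = 4
  height(39) = 1 + max(-1, -1) = 0
  height(36) = 1 + max(4, 0) = 5
Height = 5


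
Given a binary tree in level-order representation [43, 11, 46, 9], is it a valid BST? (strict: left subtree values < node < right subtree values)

Level-order array: [43, 11, 46, 9]
Validate using subtree bounds (lo, hi): at each node, require lo < value < hi,
then recurse left with hi=value and right with lo=value.
Preorder trace (stopping at first violation):
  at node 43 with bounds (-inf, +inf): OK
  at node 11 with bounds (-inf, 43): OK
  at node 9 with bounds (-inf, 11): OK
  at node 46 with bounds (43, +inf): OK
No violation found at any node.
Result: Valid BST


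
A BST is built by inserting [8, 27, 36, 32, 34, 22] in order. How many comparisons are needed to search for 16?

Search path for 16: 8 -> 27 -> 22
Found: False
Comparisons: 3


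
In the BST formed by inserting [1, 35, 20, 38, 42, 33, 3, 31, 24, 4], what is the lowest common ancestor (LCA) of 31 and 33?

Tree insertion order: [1, 35, 20, 38, 42, 33, 3, 31, 24, 4]
Tree (level-order array): [1, None, 35, 20, 38, 3, 33, None, 42, None, 4, 31, None, None, None, None, None, 24]
In a BST, the LCA of p=31, q=33 is the first node v on the
root-to-leaf path with p <= v <= q (go left if both < v, right if both > v).
Walk from root:
  at 1: both 31 and 33 > 1, go right
  at 35: both 31 and 33 < 35, go left
  at 20: both 31 and 33 > 20, go right
  at 33: 31 <= 33 <= 33, this is the LCA
LCA = 33


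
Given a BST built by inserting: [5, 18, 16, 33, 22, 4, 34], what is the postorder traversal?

Tree insertion order: [5, 18, 16, 33, 22, 4, 34]
Tree (level-order array): [5, 4, 18, None, None, 16, 33, None, None, 22, 34]
Postorder traversal: [4, 16, 22, 34, 33, 18, 5]


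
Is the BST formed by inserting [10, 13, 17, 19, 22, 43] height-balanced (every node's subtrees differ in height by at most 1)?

Tree (level-order array): [10, None, 13, None, 17, None, 19, None, 22, None, 43]
Definition: a tree is height-balanced if, at every node, |h(left) - h(right)| <= 1 (empty subtree has height -1).
Bottom-up per-node check:
  node 43: h_left=-1, h_right=-1, diff=0 [OK], height=0
  node 22: h_left=-1, h_right=0, diff=1 [OK], height=1
  node 19: h_left=-1, h_right=1, diff=2 [FAIL (|-1-1|=2 > 1)], height=2
  node 17: h_left=-1, h_right=2, diff=3 [FAIL (|-1-2|=3 > 1)], height=3
  node 13: h_left=-1, h_right=3, diff=4 [FAIL (|-1-3|=4 > 1)], height=4
  node 10: h_left=-1, h_right=4, diff=5 [FAIL (|-1-4|=5 > 1)], height=5
Node 19 violates the condition: |-1 - 1| = 2 > 1.
Result: Not balanced


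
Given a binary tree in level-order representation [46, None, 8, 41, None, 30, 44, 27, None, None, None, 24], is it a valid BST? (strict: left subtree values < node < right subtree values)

Level-order array: [46, None, 8, 41, None, 30, 44, 27, None, None, None, 24]
Validate using subtree bounds (lo, hi): at each node, require lo < value < hi,
then recurse left with hi=value and right with lo=value.
Preorder trace (stopping at first violation):
  at node 46 with bounds (-inf, +inf): OK
  at node 8 with bounds (46, +inf): VIOLATION
Node 8 violates its bound: not (46 < 8 < +inf).
Result: Not a valid BST


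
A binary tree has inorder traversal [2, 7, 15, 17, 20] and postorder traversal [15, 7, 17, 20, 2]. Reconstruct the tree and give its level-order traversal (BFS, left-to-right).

Inorder:   [2, 7, 15, 17, 20]
Postorder: [15, 7, 17, 20, 2]
Algorithm: postorder visits root last, so walk postorder right-to-left;
each value is the root of the current inorder slice — split it at that
value, recurse on the right subtree first, then the left.
Recursive splits:
  root=2; inorder splits into left=[], right=[7, 15, 17, 20]
  root=20; inorder splits into left=[7, 15, 17], right=[]
  root=17; inorder splits into left=[7, 15], right=[]
  root=7; inorder splits into left=[], right=[15]
  root=15; inorder splits into left=[], right=[]
Reconstructed level-order: [2, 20, 17, 7, 15]


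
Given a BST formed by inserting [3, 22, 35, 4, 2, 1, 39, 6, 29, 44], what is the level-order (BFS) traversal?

Tree insertion order: [3, 22, 35, 4, 2, 1, 39, 6, 29, 44]
Tree (level-order array): [3, 2, 22, 1, None, 4, 35, None, None, None, 6, 29, 39, None, None, None, None, None, 44]
BFS from the root, enqueuing left then right child of each popped node:
  queue [3] -> pop 3, enqueue [2, 22], visited so far: [3]
  queue [2, 22] -> pop 2, enqueue [1], visited so far: [3, 2]
  queue [22, 1] -> pop 22, enqueue [4, 35], visited so far: [3, 2, 22]
  queue [1, 4, 35] -> pop 1, enqueue [none], visited so far: [3, 2, 22, 1]
  queue [4, 35] -> pop 4, enqueue [6], visited so far: [3, 2, 22, 1, 4]
  queue [35, 6] -> pop 35, enqueue [29, 39], visited so far: [3, 2, 22, 1, 4, 35]
  queue [6, 29, 39] -> pop 6, enqueue [none], visited so far: [3, 2, 22, 1, 4, 35, 6]
  queue [29, 39] -> pop 29, enqueue [none], visited so far: [3, 2, 22, 1, 4, 35, 6, 29]
  queue [39] -> pop 39, enqueue [44], visited so far: [3, 2, 22, 1, 4, 35, 6, 29, 39]
  queue [44] -> pop 44, enqueue [none], visited so far: [3, 2, 22, 1, 4, 35, 6, 29, 39, 44]
Result: [3, 2, 22, 1, 4, 35, 6, 29, 39, 44]


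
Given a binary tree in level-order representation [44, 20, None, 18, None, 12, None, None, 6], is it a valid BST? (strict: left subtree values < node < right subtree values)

Level-order array: [44, 20, None, 18, None, 12, None, None, 6]
Validate using subtree bounds (lo, hi): at each node, require lo < value < hi,
then recurse left with hi=value and right with lo=value.
Preorder trace (stopping at first violation):
  at node 44 with bounds (-inf, +inf): OK
  at node 20 with bounds (-inf, 44): OK
  at node 18 with bounds (-inf, 20): OK
  at node 12 with bounds (-inf, 18): OK
  at node 6 with bounds (12, 18): VIOLATION
Node 6 violates its bound: not (12 < 6 < 18).
Result: Not a valid BST


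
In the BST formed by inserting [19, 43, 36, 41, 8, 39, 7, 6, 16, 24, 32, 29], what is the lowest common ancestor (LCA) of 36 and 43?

Tree insertion order: [19, 43, 36, 41, 8, 39, 7, 6, 16, 24, 32, 29]
Tree (level-order array): [19, 8, 43, 7, 16, 36, None, 6, None, None, None, 24, 41, None, None, None, 32, 39, None, 29]
In a BST, the LCA of p=36, q=43 is the first node v on the
root-to-leaf path with p <= v <= q (go left if both < v, right if both > v).
Walk from root:
  at 19: both 36 and 43 > 19, go right
  at 43: 36 <= 43 <= 43, this is the LCA
LCA = 43


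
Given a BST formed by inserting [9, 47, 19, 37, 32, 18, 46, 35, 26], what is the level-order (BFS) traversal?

Tree insertion order: [9, 47, 19, 37, 32, 18, 46, 35, 26]
Tree (level-order array): [9, None, 47, 19, None, 18, 37, None, None, 32, 46, 26, 35]
BFS from the root, enqueuing left then right child of each popped node:
  queue [9] -> pop 9, enqueue [47], visited so far: [9]
  queue [47] -> pop 47, enqueue [19], visited so far: [9, 47]
  queue [19] -> pop 19, enqueue [18, 37], visited so far: [9, 47, 19]
  queue [18, 37] -> pop 18, enqueue [none], visited so far: [9, 47, 19, 18]
  queue [37] -> pop 37, enqueue [32, 46], visited so far: [9, 47, 19, 18, 37]
  queue [32, 46] -> pop 32, enqueue [26, 35], visited so far: [9, 47, 19, 18, 37, 32]
  queue [46, 26, 35] -> pop 46, enqueue [none], visited so far: [9, 47, 19, 18, 37, 32, 46]
  queue [26, 35] -> pop 26, enqueue [none], visited so far: [9, 47, 19, 18, 37, 32, 46, 26]
  queue [35] -> pop 35, enqueue [none], visited so far: [9, 47, 19, 18, 37, 32, 46, 26, 35]
Result: [9, 47, 19, 18, 37, 32, 46, 26, 35]


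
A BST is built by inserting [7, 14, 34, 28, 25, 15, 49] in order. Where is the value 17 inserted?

Starting tree (level order): [7, None, 14, None, 34, 28, 49, 25, None, None, None, 15]
Insertion path: 7 -> 14 -> 34 -> 28 -> 25 -> 15
Result: insert 17 as right child of 15
Final tree (level order): [7, None, 14, None, 34, 28, 49, 25, None, None, None, 15, None, None, 17]


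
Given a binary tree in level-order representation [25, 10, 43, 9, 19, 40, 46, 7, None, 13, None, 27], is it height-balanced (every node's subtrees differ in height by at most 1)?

Tree (level-order array): [25, 10, 43, 9, 19, 40, 46, 7, None, 13, None, 27]
Definition: a tree is height-balanced if, at every node, |h(left) - h(right)| <= 1 (empty subtree has height -1).
Bottom-up per-node check:
  node 7: h_left=-1, h_right=-1, diff=0 [OK], height=0
  node 9: h_left=0, h_right=-1, diff=1 [OK], height=1
  node 13: h_left=-1, h_right=-1, diff=0 [OK], height=0
  node 19: h_left=0, h_right=-1, diff=1 [OK], height=1
  node 10: h_left=1, h_right=1, diff=0 [OK], height=2
  node 27: h_left=-1, h_right=-1, diff=0 [OK], height=0
  node 40: h_left=0, h_right=-1, diff=1 [OK], height=1
  node 46: h_left=-1, h_right=-1, diff=0 [OK], height=0
  node 43: h_left=1, h_right=0, diff=1 [OK], height=2
  node 25: h_left=2, h_right=2, diff=0 [OK], height=3
All nodes satisfy the balance condition.
Result: Balanced


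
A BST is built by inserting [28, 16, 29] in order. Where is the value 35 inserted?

Starting tree (level order): [28, 16, 29]
Insertion path: 28 -> 29
Result: insert 35 as right child of 29
Final tree (level order): [28, 16, 29, None, None, None, 35]


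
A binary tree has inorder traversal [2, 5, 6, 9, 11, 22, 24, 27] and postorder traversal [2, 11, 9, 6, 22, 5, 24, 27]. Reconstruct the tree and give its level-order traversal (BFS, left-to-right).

Inorder:   [2, 5, 6, 9, 11, 22, 24, 27]
Postorder: [2, 11, 9, 6, 22, 5, 24, 27]
Algorithm: postorder visits root last, so walk postorder right-to-left;
each value is the root of the current inorder slice — split it at that
value, recurse on the right subtree first, then the left.
Recursive splits:
  root=27; inorder splits into left=[2, 5, 6, 9, 11, 22, 24], right=[]
  root=24; inorder splits into left=[2, 5, 6, 9, 11, 22], right=[]
  root=5; inorder splits into left=[2], right=[6, 9, 11, 22]
  root=22; inorder splits into left=[6, 9, 11], right=[]
  root=6; inorder splits into left=[], right=[9, 11]
  root=9; inorder splits into left=[], right=[11]
  root=11; inorder splits into left=[], right=[]
  root=2; inorder splits into left=[], right=[]
Reconstructed level-order: [27, 24, 5, 2, 22, 6, 9, 11]


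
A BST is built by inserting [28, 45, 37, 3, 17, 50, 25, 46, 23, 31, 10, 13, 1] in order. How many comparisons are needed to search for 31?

Search path for 31: 28 -> 45 -> 37 -> 31
Found: True
Comparisons: 4


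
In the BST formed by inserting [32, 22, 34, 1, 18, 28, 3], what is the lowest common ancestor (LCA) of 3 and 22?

Tree insertion order: [32, 22, 34, 1, 18, 28, 3]
Tree (level-order array): [32, 22, 34, 1, 28, None, None, None, 18, None, None, 3]
In a BST, the LCA of p=3, q=22 is the first node v on the
root-to-leaf path with p <= v <= q (go left if both < v, right if both > v).
Walk from root:
  at 32: both 3 and 22 < 32, go left
  at 22: 3 <= 22 <= 22, this is the LCA
LCA = 22


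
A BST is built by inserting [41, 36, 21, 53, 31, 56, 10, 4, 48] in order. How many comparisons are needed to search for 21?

Search path for 21: 41 -> 36 -> 21
Found: True
Comparisons: 3


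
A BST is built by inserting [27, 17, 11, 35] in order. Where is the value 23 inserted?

Starting tree (level order): [27, 17, 35, 11]
Insertion path: 27 -> 17
Result: insert 23 as right child of 17
Final tree (level order): [27, 17, 35, 11, 23]


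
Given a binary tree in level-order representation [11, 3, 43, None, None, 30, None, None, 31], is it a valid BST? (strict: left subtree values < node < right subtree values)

Level-order array: [11, 3, 43, None, None, 30, None, None, 31]
Validate using subtree bounds (lo, hi): at each node, require lo < value < hi,
then recurse left with hi=value and right with lo=value.
Preorder trace (stopping at first violation):
  at node 11 with bounds (-inf, +inf): OK
  at node 3 with bounds (-inf, 11): OK
  at node 43 with bounds (11, +inf): OK
  at node 30 with bounds (11, 43): OK
  at node 31 with bounds (30, 43): OK
No violation found at any node.
Result: Valid BST


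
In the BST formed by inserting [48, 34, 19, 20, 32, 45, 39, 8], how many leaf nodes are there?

Tree built from: [48, 34, 19, 20, 32, 45, 39, 8]
Tree (level-order array): [48, 34, None, 19, 45, 8, 20, 39, None, None, None, None, 32]
Rule: A leaf has 0 children.
Per-node child counts:
  node 48: 1 child(ren)
  node 34: 2 child(ren)
  node 19: 2 child(ren)
  node 8: 0 child(ren)
  node 20: 1 child(ren)
  node 32: 0 child(ren)
  node 45: 1 child(ren)
  node 39: 0 child(ren)
Matching nodes: [8, 32, 39]
Count of leaf nodes: 3


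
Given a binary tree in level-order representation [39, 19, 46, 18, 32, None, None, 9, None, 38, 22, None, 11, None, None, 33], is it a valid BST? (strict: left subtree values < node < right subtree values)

Level-order array: [39, 19, 46, 18, 32, None, None, 9, None, 38, 22, None, 11, None, None, 33]
Validate using subtree bounds (lo, hi): at each node, require lo < value < hi,
then recurse left with hi=value and right with lo=value.
Preorder trace (stopping at first violation):
  at node 39 with bounds (-inf, +inf): OK
  at node 19 with bounds (-inf, 39): OK
  at node 18 with bounds (-inf, 19): OK
  at node 9 with bounds (-inf, 18): OK
  at node 11 with bounds (9, 18): OK
  at node 32 with bounds (19, 39): OK
  at node 38 with bounds (19, 32): VIOLATION
Node 38 violates its bound: not (19 < 38 < 32).
Result: Not a valid BST


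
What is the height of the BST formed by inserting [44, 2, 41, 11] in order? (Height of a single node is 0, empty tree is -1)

Insertion order: [44, 2, 41, 11]
Tree (level-order array): [44, 2, None, None, 41, 11]
Compute height bottom-up (empty subtree = -1):
  height(11) = 1 + max(-1, -1) = 0
  height(41) = 1 + max(0, -1) = 1
  height(2) = 1 + max(-1, 1) = 2
  height(44) = 1 + max(2, -1) = 3
Height = 3


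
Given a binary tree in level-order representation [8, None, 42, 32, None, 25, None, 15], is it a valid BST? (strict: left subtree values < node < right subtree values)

Level-order array: [8, None, 42, 32, None, 25, None, 15]
Validate using subtree bounds (lo, hi): at each node, require lo < value < hi,
then recurse left with hi=value and right with lo=value.
Preorder trace (stopping at first violation):
  at node 8 with bounds (-inf, +inf): OK
  at node 42 with bounds (8, +inf): OK
  at node 32 with bounds (8, 42): OK
  at node 25 with bounds (8, 32): OK
  at node 15 with bounds (8, 25): OK
No violation found at any node.
Result: Valid BST


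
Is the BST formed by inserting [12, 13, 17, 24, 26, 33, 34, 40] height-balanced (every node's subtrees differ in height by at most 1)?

Tree (level-order array): [12, None, 13, None, 17, None, 24, None, 26, None, 33, None, 34, None, 40]
Definition: a tree is height-balanced if, at every node, |h(left) - h(right)| <= 1 (empty subtree has height -1).
Bottom-up per-node check:
  node 40: h_left=-1, h_right=-1, diff=0 [OK], height=0
  node 34: h_left=-1, h_right=0, diff=1 [OK], height=1
  node 33: h_left=-1, h_right=1, diff=2 [FAIL (|-1-1|=2 > 1)], height=2
  node 26: h_left=-1, h_right=2, diff=3 [FAIL (|-1-2|=3 > 1)], height=3
  node 24: h_left=-1, h_right=3, diff=4 [FAIL (|-1-3|=4 > 1)], height=4
  node 17: h_left=-1, h_right=4, diff=5 [FAIL (|-1-4|=5 > 1)], height=5
  node 13: h_left=-1, h_right=5, diff=6 [FAIL (|-1-5|=6 > 1)], height=6
  node 12: h_left=-1, h_right=6, diff=7 [FAIL (|-1-6|=7 > 1)], height=7
Node 33 violates the condition: |-1 - 1| = 2 > 1.
Result: Not balanced


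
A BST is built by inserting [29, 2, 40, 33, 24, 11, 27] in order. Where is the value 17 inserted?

Starting tree (level order): [29, 2, 40, None, 24, 33, None, 11, 27]
Insertion path: 29 -> 2 -> 24 -> 11
Result: insert 17 as right child of 11
Final tree (level order): [29, 2, 40, None, 24, 33, None, 11, 27, None, None, None, 17]


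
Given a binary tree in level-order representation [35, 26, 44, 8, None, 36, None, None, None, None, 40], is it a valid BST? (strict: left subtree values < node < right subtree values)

Level-order array: [35, 26, 44, 8, None, 36, None, None, None, None, 40]
Validate using subtree bounds (lo, hi): at each node, require lo < value < hi,
then recurse left with hi=value and right with lo=value.
Preorder trace (stopping at first violation):
  at node 35 with bounds (-inf, +inf): OK
  at node 26 with bounds (-inf, 35): OK
  at node 8 with bounds (-inf, 26): OK
  at node 44 with bounds (35, +inf): OK
  at node 36 with bounds (35, 44): OK
  at node 40 with bounds (36, 44): OK
No violation found at any node.
Result: Valid BST
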